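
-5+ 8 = 3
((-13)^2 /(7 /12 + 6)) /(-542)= -1014/21409 = -0.05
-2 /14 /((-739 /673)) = 673/5173 = 0.13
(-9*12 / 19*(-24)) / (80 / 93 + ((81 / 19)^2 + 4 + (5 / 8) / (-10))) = 73281024/12339947 = 5.94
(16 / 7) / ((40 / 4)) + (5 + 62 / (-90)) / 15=2438/4725 = 0.52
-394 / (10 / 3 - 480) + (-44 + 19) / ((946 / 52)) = -16837/30745 = -0.55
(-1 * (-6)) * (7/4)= 21/2 = 10.50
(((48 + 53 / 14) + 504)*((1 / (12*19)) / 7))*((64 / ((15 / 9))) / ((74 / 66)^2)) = 67788072/6372695 = 10.64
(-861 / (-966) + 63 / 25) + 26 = 33823/1150 = 29.41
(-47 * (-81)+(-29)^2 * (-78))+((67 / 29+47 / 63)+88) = -112725797/1827 = -61699.94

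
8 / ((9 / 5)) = 40/9 = 4.44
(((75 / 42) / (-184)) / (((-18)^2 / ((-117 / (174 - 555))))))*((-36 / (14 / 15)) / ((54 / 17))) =27625/247326912 = 0.00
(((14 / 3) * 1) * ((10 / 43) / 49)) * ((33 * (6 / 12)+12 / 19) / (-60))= -31/4902 = -0.01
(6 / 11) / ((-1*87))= -0.01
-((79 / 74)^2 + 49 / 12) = -21451/4107 = -5.22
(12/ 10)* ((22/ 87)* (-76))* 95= -63536/29 = -2190.90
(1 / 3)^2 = 1/9 = 0.11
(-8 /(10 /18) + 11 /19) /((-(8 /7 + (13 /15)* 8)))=27573/16112 = 1.71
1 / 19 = 0.05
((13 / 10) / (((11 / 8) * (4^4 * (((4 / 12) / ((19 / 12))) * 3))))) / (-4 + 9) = 247/211200 = 0.00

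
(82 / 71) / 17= 0.07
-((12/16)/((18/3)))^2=-1/64 = -0.02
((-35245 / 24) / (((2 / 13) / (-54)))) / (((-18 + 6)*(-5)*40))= 274911/1280 = 214.77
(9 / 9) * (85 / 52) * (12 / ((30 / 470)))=3995/13 = 307.31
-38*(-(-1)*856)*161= -5237008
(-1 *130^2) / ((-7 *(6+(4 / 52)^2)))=571220/1421 = 401.98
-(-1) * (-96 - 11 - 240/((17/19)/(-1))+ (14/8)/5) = 54939/340 = 161.59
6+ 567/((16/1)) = 663/16 = 41.44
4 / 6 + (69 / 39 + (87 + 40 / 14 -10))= 22466/273 = 82.29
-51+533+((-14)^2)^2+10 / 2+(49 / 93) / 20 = 72359629/1860 = 38903.03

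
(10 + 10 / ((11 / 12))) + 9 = 329/11 = 29.91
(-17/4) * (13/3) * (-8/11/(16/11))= 221/24 = 9.21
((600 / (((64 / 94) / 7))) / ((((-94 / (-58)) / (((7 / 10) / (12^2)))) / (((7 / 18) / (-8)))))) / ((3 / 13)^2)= -8405215/497664 = -16.89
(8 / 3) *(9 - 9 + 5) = 40/3 = 13.33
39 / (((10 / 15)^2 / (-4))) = -351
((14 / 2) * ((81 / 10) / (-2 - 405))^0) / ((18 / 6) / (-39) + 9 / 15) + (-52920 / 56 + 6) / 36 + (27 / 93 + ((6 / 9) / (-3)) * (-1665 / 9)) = 544505/18972 = 28.70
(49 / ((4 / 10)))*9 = 2205/2 = 1102.50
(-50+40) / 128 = -5/64 = -0.08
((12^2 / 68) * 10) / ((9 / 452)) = 18080/17 = 1063.53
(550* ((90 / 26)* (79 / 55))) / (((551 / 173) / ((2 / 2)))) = 6150150/7163 = 858.60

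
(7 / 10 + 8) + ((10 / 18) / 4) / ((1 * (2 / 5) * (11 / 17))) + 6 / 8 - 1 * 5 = 4.99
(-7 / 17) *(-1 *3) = 21/17 = 1.24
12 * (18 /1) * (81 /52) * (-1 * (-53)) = 231822/13 = 17832.46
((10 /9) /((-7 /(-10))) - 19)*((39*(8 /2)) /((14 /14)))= -57044/21 = -2716.38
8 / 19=0.42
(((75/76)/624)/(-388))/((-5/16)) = 5/383344 = 0.00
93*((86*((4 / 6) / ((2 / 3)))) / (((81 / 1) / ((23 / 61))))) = 61318/1647 = 37.23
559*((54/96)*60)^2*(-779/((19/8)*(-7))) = 29835626.79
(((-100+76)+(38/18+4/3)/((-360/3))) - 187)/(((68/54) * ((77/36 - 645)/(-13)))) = -26665587/7868620 = -3.39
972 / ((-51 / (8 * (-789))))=2045088/17 = 120299.29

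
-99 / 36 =-11/4 = -2.75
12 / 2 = 6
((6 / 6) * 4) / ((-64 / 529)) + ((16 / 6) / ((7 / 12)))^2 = -9537/784 = -12.16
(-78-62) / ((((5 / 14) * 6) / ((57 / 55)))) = -3724/55 = -67.71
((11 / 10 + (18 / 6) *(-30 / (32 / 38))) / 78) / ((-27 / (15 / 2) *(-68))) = -4231/763776 = -0.01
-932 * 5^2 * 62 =-1444600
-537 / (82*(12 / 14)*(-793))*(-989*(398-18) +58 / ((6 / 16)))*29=-787531801/7503 = -104962.26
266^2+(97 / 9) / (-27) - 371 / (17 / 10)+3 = 291402250/4131 = 70540.37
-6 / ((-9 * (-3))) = -2/9 = -0.22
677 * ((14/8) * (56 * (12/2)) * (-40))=-15923040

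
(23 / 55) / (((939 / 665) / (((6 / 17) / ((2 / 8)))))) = 24472/58531 = 0.42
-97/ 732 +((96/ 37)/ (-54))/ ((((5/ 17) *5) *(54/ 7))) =-7500013/54845100 = -0.14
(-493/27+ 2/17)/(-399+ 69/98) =816046/17916147 = 0.05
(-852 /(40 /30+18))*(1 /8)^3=-639/7424 = -0.09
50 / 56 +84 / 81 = 1.93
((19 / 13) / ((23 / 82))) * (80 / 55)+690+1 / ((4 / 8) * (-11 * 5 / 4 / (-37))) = 11560194/16445 = 702.96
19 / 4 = 4.75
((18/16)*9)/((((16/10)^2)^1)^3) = 1265625/2097152 = 0.60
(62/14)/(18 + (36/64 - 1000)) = -496/109921 = 0.00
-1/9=-0.11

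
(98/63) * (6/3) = 28/9 = 3.11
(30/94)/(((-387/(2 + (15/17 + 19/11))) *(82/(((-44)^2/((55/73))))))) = -503408/4225911 = -0.12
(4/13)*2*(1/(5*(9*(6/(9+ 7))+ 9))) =0.01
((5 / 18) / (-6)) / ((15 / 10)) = -5/162 = -0.03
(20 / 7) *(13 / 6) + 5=235/21 = 11.19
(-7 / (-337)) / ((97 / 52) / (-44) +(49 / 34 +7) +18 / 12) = 272272/129752751 = 0.00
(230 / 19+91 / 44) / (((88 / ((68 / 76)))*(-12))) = -201433/16773504 = -0.01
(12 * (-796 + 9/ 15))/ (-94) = 23862/235 = 101.54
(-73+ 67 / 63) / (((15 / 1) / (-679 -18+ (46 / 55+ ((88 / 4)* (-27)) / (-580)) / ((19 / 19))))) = 4350514/1305 = 3333.73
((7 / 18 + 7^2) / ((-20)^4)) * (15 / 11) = 889/2112000 = 0.00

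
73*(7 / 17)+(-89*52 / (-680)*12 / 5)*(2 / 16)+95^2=15397071/1700 = 9057.10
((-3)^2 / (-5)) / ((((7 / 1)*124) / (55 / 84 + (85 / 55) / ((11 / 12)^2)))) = -836511/161743120 = -0.01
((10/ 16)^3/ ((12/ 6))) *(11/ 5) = 275/1024 = 0.27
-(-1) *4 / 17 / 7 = 4/119 = 0.03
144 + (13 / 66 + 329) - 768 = -19457/66 = -294.80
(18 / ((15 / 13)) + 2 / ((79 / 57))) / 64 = 0.27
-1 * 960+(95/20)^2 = -14999/16 = -937.44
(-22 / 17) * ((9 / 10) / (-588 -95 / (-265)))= 5247/2647325 = 0.00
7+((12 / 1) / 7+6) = 103/7 = 14.71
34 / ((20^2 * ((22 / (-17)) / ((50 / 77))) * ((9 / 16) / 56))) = -4624/1089 = -4.25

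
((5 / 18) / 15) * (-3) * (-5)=5/18 = 0.28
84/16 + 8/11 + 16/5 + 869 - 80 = 798.18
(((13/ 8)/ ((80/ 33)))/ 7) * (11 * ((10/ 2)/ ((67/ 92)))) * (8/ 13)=8349/1876 = 4.45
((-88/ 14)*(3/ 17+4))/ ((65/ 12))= -37488/7735 = -4.85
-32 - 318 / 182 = -3071/91 = -33.75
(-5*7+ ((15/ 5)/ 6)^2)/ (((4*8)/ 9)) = -1251/128 = -9.77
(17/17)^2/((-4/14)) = -7/2 = -3.50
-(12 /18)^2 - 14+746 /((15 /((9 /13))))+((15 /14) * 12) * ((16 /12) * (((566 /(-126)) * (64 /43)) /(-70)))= 186572668/8628165 = 21.62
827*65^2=3494075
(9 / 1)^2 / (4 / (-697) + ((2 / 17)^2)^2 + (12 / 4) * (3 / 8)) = 739661976/10222427 = 72.36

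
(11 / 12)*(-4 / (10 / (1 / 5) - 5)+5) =2431/540 = 4.50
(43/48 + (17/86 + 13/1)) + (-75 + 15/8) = -121841/2064 = -59.03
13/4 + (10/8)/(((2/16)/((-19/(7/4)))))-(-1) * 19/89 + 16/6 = -765851/7476 = -102.44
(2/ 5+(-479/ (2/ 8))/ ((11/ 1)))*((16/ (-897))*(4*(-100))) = -4078080/3289 = -1239.91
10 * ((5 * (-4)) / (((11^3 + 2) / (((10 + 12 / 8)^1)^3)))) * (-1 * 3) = 912525/1333 = 684.56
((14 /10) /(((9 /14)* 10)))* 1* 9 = 49/25 = 1.96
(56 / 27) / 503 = 56/13581 = 0.00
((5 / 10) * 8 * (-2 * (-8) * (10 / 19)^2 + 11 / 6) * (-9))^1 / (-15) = 27142/1805 = 15.04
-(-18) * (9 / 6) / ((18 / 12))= 18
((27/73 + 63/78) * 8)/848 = 2235/201188 = 0.01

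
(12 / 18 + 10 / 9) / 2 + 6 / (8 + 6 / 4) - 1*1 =89/171 = 0.52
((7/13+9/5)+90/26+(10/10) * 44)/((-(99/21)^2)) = -4067/1815 = -2.24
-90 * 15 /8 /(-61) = 675/244 = 2.77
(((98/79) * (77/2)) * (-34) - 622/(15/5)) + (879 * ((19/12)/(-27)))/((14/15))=-75108277/39816 = -1886.38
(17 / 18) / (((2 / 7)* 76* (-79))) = -119/216144 = 0.00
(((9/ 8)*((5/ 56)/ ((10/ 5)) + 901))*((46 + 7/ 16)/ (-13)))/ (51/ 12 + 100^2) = -224943993/621490688 = -0.36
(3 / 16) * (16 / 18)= 0.17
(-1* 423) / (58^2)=-423/3364 = -0.13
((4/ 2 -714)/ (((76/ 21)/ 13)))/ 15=-16198/95 = -170.51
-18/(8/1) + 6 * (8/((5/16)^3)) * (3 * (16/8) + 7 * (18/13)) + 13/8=320856131/13000 = 24681.24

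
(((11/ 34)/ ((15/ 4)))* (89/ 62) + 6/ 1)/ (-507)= -0.01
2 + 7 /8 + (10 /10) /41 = 951/328 = 2.90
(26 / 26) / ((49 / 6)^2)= 36/2401 = 0.01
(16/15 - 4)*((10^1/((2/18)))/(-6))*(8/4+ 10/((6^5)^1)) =88.06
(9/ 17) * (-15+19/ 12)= -483/68 = -7.10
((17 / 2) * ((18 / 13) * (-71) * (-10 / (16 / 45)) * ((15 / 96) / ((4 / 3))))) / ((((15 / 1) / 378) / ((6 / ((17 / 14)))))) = 570642975/1664 = 342934.48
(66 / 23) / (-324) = -11/1242 = -0.01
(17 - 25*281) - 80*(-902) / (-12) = -13021.33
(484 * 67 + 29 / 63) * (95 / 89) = 194084335/5607 = 34614.65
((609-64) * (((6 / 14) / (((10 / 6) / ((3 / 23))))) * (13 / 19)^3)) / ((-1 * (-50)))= 6465771/55214950 = 0.12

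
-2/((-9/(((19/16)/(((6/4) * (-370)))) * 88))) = -209/4995 = -0.04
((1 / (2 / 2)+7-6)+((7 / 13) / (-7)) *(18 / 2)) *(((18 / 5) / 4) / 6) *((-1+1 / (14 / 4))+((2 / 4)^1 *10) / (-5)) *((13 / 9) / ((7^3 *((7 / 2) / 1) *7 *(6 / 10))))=-34/352947 = 0.00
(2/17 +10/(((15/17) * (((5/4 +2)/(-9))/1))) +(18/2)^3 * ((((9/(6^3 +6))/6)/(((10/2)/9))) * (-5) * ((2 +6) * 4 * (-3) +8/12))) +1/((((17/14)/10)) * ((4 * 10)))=34303894/8177 = 4195.17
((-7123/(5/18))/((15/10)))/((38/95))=-42738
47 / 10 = 4.70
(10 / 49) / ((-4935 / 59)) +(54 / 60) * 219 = 197.10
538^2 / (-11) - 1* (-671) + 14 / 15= -4230791/165 = -25641.16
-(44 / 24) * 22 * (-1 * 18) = 726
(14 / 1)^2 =196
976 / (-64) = -61/4 = -15.25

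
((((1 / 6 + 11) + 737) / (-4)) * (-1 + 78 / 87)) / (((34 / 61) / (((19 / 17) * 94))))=244529297/67048 = 3647.08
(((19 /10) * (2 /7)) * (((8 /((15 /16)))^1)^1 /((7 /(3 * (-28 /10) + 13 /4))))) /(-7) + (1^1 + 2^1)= 448499/128625 = 3.49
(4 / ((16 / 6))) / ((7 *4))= 3/56 = 0.05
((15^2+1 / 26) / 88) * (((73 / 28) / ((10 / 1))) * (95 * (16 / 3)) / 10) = 8115337/240240 = 33.78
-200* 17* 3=-10200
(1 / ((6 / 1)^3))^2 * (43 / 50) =43/2332800 = 0.00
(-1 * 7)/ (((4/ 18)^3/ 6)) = -15309/4 = -3827.25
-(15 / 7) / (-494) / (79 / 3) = 45/273182 = 0.00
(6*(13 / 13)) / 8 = 3/4 = 0.75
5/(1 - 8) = -5/7 = -0.71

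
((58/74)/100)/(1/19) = 551/3700 = 0.15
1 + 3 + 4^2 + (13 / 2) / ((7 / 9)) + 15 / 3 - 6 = 27.36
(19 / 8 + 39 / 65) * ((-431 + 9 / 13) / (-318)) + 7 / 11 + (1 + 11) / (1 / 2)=26067553/909480 = 28.66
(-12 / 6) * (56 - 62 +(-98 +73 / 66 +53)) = 3293/33 = 99.79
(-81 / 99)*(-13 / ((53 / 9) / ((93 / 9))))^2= -13155129/30899 = -425.75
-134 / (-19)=134/19 = 7.05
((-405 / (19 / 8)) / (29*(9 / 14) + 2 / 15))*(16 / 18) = -604800/74917 = -8.07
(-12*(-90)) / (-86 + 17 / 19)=-6840/539 = -12.69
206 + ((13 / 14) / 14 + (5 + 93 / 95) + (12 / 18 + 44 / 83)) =988671227/4636380 = 213.24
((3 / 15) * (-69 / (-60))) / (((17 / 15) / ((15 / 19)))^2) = 46575/417316 = 0.11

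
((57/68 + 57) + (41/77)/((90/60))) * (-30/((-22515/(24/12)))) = 914099/5894427 = 0.16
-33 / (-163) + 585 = 585.20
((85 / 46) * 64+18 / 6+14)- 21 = 2628/23 = 114.26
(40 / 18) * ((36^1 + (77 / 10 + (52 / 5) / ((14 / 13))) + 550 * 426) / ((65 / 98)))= 30622172/39 = 785183.90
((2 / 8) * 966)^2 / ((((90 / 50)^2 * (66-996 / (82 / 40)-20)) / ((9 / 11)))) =-26569025/793496 = -33.48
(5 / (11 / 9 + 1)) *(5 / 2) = 45/8 = 5.62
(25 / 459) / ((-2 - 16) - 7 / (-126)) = -50/16473 = 0.00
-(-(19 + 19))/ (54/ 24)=152/9 = 16.89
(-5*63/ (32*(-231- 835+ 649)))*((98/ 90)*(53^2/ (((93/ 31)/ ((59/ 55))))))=56845733/2201760 = 25.82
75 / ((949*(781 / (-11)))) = -75/67379 = 0.00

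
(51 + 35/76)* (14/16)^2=191639/4864 = 39.40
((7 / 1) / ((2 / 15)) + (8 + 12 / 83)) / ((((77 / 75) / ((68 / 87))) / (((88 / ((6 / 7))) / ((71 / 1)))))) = 34227800/512691 = 66.76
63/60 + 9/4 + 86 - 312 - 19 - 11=-252.70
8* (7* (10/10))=56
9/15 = 3/5 = 0.60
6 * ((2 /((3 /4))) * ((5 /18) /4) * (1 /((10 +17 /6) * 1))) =20/231 = 0.09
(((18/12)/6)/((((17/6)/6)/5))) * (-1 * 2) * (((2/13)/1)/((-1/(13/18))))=10/17 = 0.59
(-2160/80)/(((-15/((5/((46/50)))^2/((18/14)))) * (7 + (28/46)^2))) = 3125/557 = 5.61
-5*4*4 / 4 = -20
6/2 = 3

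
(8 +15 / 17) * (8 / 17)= 1208/289 = 4.18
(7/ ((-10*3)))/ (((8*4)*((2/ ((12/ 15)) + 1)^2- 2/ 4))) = -7/11280 = 0.00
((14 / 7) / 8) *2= 1/2 = 0.50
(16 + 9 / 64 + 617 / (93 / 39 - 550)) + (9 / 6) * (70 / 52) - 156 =-823101749/5923008 = -138.97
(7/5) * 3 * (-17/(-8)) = 357/40 = 8.92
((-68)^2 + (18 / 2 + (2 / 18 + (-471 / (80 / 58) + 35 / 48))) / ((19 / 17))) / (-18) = -59197111/246240 = -240.40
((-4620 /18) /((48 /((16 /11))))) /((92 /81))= -315/46 = -6.85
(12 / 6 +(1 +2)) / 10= 1/2 = 0.50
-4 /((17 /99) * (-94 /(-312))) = -61776/799 = -77.32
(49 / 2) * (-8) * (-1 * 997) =195412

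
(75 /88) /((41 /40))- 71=-31646/451 = -70.17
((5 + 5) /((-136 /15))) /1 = -75/68 = -1.10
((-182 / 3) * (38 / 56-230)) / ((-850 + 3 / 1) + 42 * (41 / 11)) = -918203/45570 = -20.15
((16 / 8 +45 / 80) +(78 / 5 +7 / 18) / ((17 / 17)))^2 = 178409449/518400 = 344.15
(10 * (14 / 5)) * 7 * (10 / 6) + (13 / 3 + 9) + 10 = 350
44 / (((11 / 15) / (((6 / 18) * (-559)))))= -11180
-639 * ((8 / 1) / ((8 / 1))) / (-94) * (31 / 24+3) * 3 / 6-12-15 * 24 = -537549/1504 = -357.41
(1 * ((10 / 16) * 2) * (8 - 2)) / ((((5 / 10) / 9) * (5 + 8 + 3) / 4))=135/4 = 33.75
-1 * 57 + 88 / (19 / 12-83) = -56745/977 = -58.08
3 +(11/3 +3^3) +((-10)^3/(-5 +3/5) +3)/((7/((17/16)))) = 253615/3696 = 68.62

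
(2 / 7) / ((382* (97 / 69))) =69/129689 = 0.00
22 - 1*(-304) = 326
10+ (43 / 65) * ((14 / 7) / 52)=16943/1690 = 10.03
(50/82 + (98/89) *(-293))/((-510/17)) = 391683/36490 = 10.73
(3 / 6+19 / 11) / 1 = 49/22 = 2.23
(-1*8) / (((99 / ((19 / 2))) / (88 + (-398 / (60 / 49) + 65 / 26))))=267368/1485 = 180.05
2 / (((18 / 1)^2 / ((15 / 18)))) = 5/972 = 0.01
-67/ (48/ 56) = -469/6 = -78.17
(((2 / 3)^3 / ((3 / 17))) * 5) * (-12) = -2720/27 = -100.74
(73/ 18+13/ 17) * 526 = 387925/153 = 2535.46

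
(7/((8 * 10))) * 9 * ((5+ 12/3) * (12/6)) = 567/40 = 14.18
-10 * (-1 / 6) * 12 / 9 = 20/9 = 2.22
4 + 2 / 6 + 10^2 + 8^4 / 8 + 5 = 1864/3 = 621.33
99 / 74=1.34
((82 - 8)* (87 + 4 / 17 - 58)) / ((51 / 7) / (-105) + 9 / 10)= 2604.60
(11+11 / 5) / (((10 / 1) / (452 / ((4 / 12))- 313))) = 34419/25 = 1376.76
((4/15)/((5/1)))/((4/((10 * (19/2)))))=19/15 = 1.27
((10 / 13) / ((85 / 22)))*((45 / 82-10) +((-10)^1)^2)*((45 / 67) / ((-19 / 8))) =-58806000/11534653 = -5.10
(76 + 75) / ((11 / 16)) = 2416/11 = 219.64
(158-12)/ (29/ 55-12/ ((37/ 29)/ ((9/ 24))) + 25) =6.64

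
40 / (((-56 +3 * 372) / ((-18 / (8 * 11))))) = -9/1166 = -0.01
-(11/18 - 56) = 997/18 = 55.39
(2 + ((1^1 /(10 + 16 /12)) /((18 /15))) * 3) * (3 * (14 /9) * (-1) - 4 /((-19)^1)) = -9.90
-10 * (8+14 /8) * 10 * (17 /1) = -16575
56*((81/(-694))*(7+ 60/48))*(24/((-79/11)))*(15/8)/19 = 9261945/520847 = 17.78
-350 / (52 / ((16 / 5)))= -280/13 = -21.54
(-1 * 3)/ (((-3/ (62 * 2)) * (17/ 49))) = 6076/17 = 357.41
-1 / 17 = -0.06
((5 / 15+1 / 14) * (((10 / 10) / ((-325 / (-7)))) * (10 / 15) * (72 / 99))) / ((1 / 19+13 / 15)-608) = -1292/185561805 = 0.00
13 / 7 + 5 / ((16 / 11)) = 5.29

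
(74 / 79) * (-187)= -13838/79 = -175.16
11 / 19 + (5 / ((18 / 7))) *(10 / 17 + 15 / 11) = 279751/63954 = 4.37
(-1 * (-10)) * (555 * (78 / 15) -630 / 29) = 830640/29 = 28642.76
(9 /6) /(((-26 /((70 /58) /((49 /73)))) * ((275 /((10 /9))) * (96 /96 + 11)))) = -73/2090088 = 0.00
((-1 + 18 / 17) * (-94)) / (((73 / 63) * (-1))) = 4.77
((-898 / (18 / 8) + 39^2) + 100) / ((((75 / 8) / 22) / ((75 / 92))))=483868/207 = 2337.53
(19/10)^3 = 6859/1000 = 6.86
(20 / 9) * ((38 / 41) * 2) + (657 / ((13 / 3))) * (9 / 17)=6881611/81549 = 84.39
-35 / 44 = -0.80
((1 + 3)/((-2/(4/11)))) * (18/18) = -8/11 = -0.73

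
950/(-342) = -25/9 = -2.78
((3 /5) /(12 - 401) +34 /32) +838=26111577/31120 = 839.06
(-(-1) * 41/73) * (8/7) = 328/511 = 0.64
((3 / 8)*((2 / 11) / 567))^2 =1/69155856 = 0.00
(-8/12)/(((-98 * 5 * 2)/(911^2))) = 829921/1470 = 564.57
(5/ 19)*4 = 20/19 = 1.05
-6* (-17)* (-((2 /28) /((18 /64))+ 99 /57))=-81022/399 = -203.06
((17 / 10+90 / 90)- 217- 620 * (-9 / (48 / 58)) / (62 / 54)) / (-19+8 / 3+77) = 84873/910 = 93.27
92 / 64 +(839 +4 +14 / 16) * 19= 256561/16 = 16035.06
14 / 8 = 7/4 = 1.75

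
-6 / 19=-0.32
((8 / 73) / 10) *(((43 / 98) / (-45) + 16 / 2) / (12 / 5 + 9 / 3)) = 70474/4346055 = 0.02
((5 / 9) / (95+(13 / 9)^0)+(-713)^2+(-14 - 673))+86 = 438711557/864 = 507768.01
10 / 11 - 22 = -232/11 = -21.09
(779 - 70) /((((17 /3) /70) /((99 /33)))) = 446670/17 = 26274.71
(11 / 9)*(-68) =-748/9 = -83.11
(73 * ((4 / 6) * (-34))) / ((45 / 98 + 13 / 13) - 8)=486472/1923 = 252.98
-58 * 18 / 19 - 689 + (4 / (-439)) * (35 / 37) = -229597465/308617 = -743.96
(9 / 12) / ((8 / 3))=0.28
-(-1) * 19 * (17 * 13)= 4199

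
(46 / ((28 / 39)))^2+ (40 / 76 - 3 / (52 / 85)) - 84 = 97229945/24206 = 4016.77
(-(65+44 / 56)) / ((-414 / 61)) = 18727/1932 = 9.69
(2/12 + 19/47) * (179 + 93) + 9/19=417293/2679 = 155.76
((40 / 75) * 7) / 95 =56/1425 = 0.04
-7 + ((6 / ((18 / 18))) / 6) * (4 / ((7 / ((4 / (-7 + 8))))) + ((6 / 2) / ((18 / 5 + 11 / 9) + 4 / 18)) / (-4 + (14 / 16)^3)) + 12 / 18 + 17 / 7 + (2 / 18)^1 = -8224577/4876641 = -1.69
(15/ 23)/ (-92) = -15/2116 = -0.01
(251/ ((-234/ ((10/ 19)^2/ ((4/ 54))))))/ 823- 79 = -305143606/3862339 = -79.00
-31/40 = -0.78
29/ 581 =0.05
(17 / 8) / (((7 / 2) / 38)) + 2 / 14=325/14 = 23.21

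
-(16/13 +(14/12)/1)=-187/78 = -2.40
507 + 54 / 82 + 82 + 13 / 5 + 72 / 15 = 122397/205 = 597.06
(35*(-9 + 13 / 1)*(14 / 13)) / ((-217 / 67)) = -46.55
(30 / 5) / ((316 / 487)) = 1461/158 = 9.25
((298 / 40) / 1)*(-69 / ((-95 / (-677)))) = -6960237/1900 = -3663.28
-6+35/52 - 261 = -13849/52 = -266.33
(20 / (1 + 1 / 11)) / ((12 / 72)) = 110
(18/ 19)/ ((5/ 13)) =234/95 = 2.46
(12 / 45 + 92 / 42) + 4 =226/35 = 6.46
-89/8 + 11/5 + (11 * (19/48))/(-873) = -1871011/209520 = -8.93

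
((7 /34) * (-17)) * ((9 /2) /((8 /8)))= -63/4 = -15.75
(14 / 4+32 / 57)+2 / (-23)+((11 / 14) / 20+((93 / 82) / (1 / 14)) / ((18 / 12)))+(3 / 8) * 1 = 28170547/1881285 = 14.97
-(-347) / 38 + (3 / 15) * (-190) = -1097/38 = -28.87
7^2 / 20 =49/20 = 2.45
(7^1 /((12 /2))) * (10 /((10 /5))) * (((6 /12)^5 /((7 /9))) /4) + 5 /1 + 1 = 6.06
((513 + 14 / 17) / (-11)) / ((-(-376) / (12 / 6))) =-8735/35156 = -0.25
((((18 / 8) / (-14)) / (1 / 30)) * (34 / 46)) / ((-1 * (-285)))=-153/12236 = -0.01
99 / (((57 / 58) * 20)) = 957/190 = 5.04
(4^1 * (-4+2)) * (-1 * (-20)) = -160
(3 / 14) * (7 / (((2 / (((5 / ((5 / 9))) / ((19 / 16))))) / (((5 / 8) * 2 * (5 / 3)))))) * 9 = 2025/19 = 106.58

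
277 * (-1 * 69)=-19113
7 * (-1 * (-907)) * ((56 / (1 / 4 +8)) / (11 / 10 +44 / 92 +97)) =46728640/106887 = 437.18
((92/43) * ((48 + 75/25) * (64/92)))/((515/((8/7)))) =26112/155015 = 0.17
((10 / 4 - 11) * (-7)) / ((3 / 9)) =357/2 = 178.50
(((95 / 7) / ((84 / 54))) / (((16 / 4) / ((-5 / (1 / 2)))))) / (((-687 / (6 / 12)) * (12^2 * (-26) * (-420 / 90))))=475/522808832 = 0.00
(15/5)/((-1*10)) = -3/10 = -0.30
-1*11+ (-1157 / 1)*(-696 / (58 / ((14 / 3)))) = 64781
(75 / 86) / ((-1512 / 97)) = -2425/43344 = -0.06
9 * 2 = 18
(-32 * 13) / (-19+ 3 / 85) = 680/31 = 21.94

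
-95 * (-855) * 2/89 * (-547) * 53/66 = -784931325/979 = -801768.46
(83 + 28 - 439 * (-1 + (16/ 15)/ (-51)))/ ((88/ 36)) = 213887/935 = 228.76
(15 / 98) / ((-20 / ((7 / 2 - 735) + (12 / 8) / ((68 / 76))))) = 37221/6664 = 5.59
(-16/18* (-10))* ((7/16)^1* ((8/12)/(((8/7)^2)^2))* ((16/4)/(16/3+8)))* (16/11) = 16807/25344 = 0.66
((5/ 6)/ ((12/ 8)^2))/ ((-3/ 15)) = -50/27 = -1.85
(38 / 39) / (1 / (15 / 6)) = 95/39 = 2.44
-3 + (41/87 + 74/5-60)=-47.73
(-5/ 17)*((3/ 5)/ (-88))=3/1496 = 0.00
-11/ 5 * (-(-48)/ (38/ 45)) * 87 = -206712/19 = -10879.58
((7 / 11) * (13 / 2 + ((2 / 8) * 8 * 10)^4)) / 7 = 320013/22 = 14546.05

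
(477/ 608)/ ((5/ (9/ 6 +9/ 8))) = 10017/24320 = 0.41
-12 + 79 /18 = -137/18 = -7.61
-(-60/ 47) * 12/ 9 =80/47 = 1.70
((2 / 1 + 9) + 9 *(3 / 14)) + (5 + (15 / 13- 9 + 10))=20.08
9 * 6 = 54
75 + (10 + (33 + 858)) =976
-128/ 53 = -2.42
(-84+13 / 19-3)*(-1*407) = 667480/19 = 35130.53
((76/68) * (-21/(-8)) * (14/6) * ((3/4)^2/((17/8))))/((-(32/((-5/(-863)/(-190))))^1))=441/255392768 = 0.00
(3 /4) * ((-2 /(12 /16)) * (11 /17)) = -22/17 = -1.29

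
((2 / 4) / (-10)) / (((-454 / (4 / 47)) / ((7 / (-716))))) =-7/76390040 = 0.00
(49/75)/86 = 49/6450 = 0.01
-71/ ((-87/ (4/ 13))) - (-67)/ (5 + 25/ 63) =4870511/384540 = 12.67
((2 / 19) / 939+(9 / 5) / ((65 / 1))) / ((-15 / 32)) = -0.06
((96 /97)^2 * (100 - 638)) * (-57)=282617856/9409 = 30036.97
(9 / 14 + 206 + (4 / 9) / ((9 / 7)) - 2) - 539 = -378769/1134 = -334.01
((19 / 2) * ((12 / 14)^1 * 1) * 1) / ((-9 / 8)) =-152/21 = -7.24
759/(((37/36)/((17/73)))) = 464508/2701 = 171.98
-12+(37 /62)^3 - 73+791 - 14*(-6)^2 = 48192909/238328 = 202.21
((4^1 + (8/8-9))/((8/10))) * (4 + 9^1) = -65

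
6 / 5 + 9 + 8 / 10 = 11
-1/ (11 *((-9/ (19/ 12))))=19/1188 = 0.02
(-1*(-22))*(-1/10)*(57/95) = -33/25 = -1.32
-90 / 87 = -1.03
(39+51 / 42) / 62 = 563/868 = 0.65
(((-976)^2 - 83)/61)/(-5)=-952493/305 = -3122.93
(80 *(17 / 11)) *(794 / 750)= 107984/825 = 130.89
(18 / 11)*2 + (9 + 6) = 201/11 = 18.27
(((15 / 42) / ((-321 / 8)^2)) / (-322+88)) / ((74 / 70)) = -400/446064489 = 0.00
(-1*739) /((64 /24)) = -2217/8 = -277.12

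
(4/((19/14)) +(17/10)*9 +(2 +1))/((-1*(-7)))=4037/1330 = 3.04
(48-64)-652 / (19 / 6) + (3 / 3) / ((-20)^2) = -1686381/7600 = -221.89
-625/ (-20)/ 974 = 125/3896 = 0.03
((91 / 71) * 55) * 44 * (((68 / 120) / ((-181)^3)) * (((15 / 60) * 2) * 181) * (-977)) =26.21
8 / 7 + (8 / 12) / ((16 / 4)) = 55/42 = 1.31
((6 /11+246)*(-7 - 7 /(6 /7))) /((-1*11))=41132/121 = 339.93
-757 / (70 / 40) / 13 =-3028/91 = -33.27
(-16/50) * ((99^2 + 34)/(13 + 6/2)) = -1967/10 = -196.70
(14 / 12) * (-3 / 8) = -7/16 = -0.44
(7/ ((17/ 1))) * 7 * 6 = 294/17 = 17.29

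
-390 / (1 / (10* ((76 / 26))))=-11400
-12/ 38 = -6/19 = -0.32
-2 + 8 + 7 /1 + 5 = 18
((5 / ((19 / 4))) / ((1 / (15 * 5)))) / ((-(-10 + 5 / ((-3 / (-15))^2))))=-300/437 = -0.69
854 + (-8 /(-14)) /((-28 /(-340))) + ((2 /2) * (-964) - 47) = -7353/49 = -150.06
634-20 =614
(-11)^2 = 121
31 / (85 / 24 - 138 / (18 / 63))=-744/11507 = -0.06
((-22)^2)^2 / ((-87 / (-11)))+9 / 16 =41229839/1392 = 29619.14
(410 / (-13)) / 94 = -205/611 = -0.34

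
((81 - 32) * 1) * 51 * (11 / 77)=357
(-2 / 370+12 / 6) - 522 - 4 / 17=-1636157/3145 = -520.24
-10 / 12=-5/6 = -0.83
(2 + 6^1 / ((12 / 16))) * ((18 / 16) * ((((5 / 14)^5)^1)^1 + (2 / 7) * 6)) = 41629905/2151296 = 19.35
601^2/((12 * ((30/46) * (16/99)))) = 91383853/320 = 285574.54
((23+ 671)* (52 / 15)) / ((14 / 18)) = 108264/35 = 3093.26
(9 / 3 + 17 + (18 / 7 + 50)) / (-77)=-508/539 = -0.94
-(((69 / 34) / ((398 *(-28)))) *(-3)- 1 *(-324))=-324.00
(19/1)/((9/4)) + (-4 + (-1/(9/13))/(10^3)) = 4443/1000 = 4.44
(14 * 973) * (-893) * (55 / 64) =-334522265/32 = -10453820.78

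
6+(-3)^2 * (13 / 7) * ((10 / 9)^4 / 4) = 63118/5103 = 12.37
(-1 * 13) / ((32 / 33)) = -429/32 = -13.41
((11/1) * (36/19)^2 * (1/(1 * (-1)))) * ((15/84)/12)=-1485/2527 = -0.59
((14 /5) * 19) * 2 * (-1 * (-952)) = 506464/5 = 101292.80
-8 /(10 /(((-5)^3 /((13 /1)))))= 100/13 = 7.69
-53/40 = -1.32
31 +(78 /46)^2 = 17920/529 = 33.88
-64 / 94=-32/47 = -0.68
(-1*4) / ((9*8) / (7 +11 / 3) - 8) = 16/5 = 3.20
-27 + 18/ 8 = -99/4 = -24.75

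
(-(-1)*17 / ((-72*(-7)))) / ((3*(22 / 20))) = 85/8316 = 0.01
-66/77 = -6/7 = -0.86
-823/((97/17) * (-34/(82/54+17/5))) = 273236/13095 = 20.87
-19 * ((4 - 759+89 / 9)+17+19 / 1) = 121258/9 = 13473.11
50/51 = 0.98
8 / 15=0.53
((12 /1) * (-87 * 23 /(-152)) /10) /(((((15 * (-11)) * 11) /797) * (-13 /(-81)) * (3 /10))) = -43059519/298870 = -144.07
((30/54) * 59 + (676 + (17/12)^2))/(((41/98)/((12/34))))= 5015297/8364 = 599.63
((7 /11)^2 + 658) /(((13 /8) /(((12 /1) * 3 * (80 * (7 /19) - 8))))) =492694272/1573 = 313219.50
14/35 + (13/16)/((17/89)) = 6329/1360 = 4.65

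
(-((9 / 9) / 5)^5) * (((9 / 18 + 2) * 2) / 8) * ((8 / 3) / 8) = -1/15000 = 0.00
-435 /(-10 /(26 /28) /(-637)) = -102921/4 = -25730.25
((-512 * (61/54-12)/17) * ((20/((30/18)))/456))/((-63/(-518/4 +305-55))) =-9053888/549423 = -16.48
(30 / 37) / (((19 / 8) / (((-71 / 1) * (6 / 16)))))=-6390/703 = -9.09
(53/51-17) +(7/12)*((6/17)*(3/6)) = -3235/204 = -15.86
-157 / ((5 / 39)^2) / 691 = -238797/17275 = -13.82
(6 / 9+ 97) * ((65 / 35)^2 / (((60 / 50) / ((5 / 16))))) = 1237925/14112 = 87.72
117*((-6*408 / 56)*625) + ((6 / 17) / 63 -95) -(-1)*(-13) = -163032472/51 = -3196715.14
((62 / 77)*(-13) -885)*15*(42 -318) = 285457140/77 = 3707235.58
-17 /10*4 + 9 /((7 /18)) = 572/35 = 16.34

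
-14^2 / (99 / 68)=-13328/99 = -134.63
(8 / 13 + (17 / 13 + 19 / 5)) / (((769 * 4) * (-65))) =-93/3249025 = 0.00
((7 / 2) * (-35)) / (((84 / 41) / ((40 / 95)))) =-1435/57 = -25.18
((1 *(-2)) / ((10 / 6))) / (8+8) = -3/40 = -0.08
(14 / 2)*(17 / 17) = 7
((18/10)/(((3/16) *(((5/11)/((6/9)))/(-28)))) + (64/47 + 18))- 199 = -674307/1175 = -573.88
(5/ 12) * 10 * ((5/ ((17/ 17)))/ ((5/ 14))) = 175/3 = 58.33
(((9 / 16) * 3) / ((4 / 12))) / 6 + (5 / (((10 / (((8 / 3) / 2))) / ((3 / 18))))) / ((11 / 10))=2993/3168 = 0.94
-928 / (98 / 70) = -4640/7 = -662.86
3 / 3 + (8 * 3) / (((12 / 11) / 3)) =67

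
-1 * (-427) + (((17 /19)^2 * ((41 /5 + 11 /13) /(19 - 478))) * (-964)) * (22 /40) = 459713107/1055925 = 435.37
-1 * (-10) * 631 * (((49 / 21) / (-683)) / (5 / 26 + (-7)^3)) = 1148420/18262737 = 0.06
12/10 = 1.20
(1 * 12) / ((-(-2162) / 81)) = 486/1081 = 0.45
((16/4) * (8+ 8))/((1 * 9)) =64/9 = 7.11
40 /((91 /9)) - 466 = -42046/91 = -462.04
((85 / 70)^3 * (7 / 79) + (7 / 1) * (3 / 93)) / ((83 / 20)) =1845395/19920166 = 0.09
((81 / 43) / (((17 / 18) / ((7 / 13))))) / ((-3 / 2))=-0.72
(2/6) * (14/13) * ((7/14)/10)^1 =7/390 = 0.02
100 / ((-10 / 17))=-170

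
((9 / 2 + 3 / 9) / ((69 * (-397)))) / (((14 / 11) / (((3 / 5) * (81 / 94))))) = -8613/120163960 = 0.00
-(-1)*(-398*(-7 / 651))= 398/93 = 4.28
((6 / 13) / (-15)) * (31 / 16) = -31/520 = -0.06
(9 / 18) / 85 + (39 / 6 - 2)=383/85 = 4.51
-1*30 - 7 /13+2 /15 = -5929/195 = -30.41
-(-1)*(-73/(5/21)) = -1533/5 = -306.60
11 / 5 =2.20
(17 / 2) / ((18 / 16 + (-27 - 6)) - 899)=-68/7447 = -0.01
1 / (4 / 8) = 2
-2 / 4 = -1/2 = -0.50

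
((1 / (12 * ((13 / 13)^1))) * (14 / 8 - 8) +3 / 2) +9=479/48 = 9.98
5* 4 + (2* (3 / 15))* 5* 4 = 28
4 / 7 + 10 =74/7 = 10.57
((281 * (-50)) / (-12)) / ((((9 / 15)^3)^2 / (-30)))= -548828125/729 = -752850.65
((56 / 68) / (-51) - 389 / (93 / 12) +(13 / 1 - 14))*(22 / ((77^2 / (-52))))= 143141752/14486703 = 9.88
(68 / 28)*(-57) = -969/7 = -138.43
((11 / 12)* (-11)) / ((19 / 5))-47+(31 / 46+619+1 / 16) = 570.08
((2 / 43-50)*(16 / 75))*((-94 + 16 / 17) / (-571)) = -18123392/10435025 = -1.74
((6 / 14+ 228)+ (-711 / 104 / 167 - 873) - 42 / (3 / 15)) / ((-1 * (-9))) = -94.96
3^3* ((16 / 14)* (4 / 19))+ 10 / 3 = 3922/399 = 9.83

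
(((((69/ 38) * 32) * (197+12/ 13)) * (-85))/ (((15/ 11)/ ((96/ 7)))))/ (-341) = 49847808/1729 = 28830.43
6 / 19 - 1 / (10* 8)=0.30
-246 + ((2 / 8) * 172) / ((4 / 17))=-253/4 = -63.25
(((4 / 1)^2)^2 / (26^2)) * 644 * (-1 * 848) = -34951168/169 = -206811.64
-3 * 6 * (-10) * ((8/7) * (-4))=-5760/7 = -822.86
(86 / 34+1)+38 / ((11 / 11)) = 706/17 = 41.53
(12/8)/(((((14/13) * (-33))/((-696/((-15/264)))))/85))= -307632/7 = -43947.43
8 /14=0.57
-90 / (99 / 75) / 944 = -375/5192 = -0.07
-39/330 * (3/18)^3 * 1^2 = -13/23760 = 0.00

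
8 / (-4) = -2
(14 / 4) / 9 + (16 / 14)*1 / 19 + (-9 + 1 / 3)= -19673/2394 = -8.22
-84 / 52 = -21/13 = -1.62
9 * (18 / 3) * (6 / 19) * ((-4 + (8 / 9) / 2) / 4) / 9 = -32/19 = -1.68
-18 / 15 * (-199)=1194/5 = 238.80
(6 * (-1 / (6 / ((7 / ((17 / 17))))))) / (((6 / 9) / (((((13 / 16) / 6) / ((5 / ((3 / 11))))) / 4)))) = -273/14080 = -0.02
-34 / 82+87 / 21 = 1070/287 = 3.73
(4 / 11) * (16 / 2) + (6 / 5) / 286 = 2083/715 = 2.91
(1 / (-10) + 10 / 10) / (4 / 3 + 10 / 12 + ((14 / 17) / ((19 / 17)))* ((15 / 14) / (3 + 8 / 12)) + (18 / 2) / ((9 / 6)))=0.11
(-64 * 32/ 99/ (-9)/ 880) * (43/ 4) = 1376/49005 = 0.03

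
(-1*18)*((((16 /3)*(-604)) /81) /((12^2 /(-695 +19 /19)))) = -838352/243 = -3450.01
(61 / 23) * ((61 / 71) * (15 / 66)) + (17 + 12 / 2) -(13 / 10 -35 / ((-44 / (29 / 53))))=21.78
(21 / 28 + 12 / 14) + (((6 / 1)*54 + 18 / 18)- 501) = -4883/28 = -174.39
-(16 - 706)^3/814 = 164254500/407 = 403573.71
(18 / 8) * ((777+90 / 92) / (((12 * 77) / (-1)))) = -107361/56672 = -1.89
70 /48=35/24 = 1.46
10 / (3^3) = 10/27 = 0.37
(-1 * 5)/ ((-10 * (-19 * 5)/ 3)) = -3/190 = -0.02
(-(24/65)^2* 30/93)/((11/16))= -18432/288145 = -0.06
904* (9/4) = 2034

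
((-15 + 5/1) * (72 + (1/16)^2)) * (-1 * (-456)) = -5253405/16 = -328337.81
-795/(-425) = 159/85 = 1.87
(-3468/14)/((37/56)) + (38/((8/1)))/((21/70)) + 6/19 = -1513291/4218 = -358.77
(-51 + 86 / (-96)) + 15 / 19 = -46609/912 = -51.11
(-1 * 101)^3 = -1030301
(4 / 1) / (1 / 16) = 64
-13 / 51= -0.25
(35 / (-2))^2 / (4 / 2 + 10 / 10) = 1225/12 = 102.08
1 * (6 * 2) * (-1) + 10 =-2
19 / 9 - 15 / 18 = 23/18 = 1.28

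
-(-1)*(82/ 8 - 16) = -23/4 = -5.75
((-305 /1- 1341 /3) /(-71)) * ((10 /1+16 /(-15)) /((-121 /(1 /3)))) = -100768/386595 = -0.26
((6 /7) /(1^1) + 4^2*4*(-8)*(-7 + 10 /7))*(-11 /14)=-109857/49 = -2241.98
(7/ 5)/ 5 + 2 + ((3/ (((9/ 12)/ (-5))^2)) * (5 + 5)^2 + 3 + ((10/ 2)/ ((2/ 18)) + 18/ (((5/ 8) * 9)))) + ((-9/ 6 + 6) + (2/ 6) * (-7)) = 669449/50 = 13388.98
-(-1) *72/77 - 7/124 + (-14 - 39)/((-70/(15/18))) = 10810/7161 = 1.51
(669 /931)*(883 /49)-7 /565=333441422/25774735 = 12.94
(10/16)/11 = 5/88 = 0.06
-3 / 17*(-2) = 6/17 = 0.35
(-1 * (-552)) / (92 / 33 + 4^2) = 4554/155 = 29.38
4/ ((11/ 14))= 56/11 = 5.09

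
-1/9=-0.11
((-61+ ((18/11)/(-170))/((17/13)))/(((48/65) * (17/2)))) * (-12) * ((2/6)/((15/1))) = 6303128/2431935 = 2.59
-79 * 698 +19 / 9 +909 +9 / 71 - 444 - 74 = -34984459/639 = -54748.76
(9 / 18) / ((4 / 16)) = 2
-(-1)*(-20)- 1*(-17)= -3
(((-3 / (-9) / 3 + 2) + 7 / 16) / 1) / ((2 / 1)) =367/288 = 1.27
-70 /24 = -35/12 = -2.92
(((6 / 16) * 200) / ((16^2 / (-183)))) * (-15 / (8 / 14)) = 1441125/1024 = 1407.35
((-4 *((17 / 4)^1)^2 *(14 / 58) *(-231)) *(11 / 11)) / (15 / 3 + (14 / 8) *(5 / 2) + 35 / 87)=2803878/6805 = 412.03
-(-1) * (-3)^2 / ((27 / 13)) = 13/3 = 4.33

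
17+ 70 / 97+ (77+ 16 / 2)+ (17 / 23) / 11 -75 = 681966/24541 = 27.79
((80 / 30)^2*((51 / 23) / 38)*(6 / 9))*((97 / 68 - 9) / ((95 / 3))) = -1648/24909 = -0.07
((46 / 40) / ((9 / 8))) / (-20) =-23/450 = -0.05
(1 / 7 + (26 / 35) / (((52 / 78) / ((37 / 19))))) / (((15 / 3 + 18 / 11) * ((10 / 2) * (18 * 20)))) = 8459/43690500 = 0.00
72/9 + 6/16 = 67/8 = 8.38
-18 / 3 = -6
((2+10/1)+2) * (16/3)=224/3 = 74.67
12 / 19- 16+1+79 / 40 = -9419/760 = -12.39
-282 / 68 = -141/34 = -4.15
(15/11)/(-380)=-3/836 = 0.00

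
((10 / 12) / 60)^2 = 1/5184 = 0.00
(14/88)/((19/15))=105/836 = 0.13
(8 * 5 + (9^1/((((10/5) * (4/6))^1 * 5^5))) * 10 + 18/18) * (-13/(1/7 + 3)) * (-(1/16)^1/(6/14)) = 32663449/1320000 = 24.75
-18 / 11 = -1.64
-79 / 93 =-0.85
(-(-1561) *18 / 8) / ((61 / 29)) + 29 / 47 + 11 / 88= 38314593/22936 = 1670.50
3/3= 1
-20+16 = -4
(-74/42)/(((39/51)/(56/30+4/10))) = -21386/4095 = -5.22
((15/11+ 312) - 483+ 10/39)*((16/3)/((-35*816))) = 72664/2297295 = 0.03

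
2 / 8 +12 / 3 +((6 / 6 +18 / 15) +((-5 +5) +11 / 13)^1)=1897/260 = 7.30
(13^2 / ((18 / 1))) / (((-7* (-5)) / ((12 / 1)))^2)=1352/1225 = 1.10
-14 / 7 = -2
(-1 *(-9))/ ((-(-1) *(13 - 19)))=-3/2 = -1.50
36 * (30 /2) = 540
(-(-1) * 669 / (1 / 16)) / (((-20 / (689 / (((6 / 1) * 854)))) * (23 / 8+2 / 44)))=-13520936/548695 = -24.64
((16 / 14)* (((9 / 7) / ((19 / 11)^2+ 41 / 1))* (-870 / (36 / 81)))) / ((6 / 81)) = -38370915/43463 = -882.84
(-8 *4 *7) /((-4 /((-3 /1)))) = -168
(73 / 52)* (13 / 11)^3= 12337/5324 = 2.32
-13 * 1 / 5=-2.60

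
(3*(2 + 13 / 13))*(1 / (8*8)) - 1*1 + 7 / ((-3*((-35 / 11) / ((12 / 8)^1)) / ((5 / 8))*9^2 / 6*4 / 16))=-1133/1728 = -0.66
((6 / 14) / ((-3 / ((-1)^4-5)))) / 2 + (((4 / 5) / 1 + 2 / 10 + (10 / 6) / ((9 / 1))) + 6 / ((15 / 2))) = 2146/945 = 2.27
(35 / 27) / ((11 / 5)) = 175/297 = 0.59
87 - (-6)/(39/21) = 90.23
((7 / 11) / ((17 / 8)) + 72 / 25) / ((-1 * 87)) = -14864/406725 = -0.04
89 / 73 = 1.22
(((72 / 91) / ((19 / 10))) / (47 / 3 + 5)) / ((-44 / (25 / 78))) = -1125/7664657 = 0.00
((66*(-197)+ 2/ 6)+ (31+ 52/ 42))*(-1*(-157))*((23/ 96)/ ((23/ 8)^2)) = -9502268/161 = -59020.30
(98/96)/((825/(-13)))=-637/39600 = -0.02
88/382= 44/191 = 0.23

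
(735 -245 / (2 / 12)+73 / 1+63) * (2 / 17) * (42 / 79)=-50316/1343 = -37.47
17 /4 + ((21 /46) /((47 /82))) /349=6417017/1509076 = 4.25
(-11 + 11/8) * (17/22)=-119/16 = -7.44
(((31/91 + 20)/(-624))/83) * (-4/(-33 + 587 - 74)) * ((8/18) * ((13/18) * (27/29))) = 617/630826560 = 0.00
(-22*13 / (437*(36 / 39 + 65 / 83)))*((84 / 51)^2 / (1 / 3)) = -103687584/33215059 = -3.12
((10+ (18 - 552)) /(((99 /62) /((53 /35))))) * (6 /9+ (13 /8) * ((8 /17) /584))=-856412107/2580039 = -331.94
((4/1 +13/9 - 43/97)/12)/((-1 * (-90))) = 2183/471420 = 0.00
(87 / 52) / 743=87/38636 = 0.00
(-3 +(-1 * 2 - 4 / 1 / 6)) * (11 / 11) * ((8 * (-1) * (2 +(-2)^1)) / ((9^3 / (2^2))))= 0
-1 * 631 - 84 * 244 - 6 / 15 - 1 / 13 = -1373286/65 = -21127.48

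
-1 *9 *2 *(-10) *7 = 1260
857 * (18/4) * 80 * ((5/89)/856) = 192825/9523 = 20.25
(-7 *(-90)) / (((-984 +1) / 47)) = -29610/983 = -30.12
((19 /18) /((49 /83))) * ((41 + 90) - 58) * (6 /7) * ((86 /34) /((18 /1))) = 4950203/314874 = 15.72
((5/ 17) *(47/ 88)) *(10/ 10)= 235/1496 = 0.16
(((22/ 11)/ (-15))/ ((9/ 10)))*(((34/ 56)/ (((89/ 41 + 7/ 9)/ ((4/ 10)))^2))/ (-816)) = 1681/828620800 = 0.00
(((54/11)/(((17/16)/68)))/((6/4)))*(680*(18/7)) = 28200960/77 = 366246.23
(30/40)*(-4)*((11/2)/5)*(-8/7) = 132/35 = 3.77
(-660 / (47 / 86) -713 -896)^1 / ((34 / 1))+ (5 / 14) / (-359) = -166341237/2007887 = -82.84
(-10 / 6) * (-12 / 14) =10/7 = 1.43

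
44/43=1.02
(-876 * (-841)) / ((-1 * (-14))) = 368358/7 = 52622.57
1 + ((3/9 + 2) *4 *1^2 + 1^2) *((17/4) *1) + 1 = 551/12 = 45.92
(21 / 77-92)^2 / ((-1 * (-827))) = 1018081/100067 = 10.17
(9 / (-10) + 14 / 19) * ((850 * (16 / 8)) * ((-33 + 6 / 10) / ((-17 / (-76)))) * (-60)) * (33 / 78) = -13258080/13 = -1019852.31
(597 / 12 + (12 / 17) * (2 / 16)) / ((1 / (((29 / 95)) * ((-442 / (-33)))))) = 1277653/6270 = 203.77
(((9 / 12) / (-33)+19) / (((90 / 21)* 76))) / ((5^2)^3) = 1169/313500000 = 0.00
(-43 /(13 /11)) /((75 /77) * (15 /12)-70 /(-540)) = -3933468/145639 = -27.01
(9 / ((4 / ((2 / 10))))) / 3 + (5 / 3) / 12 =13/45 = 0.29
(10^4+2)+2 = 10004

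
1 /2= 0.50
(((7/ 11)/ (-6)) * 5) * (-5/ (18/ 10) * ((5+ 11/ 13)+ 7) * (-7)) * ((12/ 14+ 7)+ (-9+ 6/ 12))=146125/1716 = 85.15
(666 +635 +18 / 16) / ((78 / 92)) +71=250667/156 = 1606.84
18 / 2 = 9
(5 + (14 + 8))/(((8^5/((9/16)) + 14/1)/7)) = 1701/524414 = 0.00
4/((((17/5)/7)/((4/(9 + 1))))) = 56/17 = 3.29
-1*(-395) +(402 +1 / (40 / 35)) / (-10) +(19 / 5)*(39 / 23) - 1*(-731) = 2009567/1840 = 1092.16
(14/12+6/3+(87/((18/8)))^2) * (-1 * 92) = -1240574/9 = -137841.56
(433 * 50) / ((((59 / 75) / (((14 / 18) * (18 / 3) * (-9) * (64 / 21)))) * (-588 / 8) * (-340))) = -6928000/49147 = -140.96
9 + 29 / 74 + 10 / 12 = 1135/111 = 10.23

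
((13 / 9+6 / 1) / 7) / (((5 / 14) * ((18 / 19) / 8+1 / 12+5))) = 5092/8895 = 0.57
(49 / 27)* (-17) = -833/27 = -30.85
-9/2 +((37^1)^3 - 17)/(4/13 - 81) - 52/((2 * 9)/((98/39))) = -36212587/56646 = -639.28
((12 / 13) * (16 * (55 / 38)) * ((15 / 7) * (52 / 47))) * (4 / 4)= 316800/6251 = 50.68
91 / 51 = 1.78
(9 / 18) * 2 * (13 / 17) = 13/17 = 0.76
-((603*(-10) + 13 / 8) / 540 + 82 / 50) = 205711/21600 = 9.52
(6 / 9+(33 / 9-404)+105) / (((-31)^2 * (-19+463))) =-221/320013 = 0.00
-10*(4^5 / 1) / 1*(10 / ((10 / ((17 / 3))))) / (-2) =87040/3 = 29013.33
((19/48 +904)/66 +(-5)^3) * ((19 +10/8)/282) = -1057767/132352 = -7.99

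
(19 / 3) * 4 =76/3 = 25.33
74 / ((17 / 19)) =1406/17 = 82.71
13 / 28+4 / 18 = 173/252 = 0.69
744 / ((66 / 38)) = 4712/11 = 428.36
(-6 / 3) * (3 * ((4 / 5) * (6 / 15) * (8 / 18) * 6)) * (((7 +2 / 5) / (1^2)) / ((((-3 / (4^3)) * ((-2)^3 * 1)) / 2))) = -202.07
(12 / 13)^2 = 144/169 = 0.85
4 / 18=2/9 = 0.22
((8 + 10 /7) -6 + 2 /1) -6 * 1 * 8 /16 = 17/7 = 2.43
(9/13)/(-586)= -9/7618 = 0.00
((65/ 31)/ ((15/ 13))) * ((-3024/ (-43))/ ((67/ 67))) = 170352/1333 = 127.80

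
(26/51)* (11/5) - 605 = -603.88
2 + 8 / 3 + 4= 26/3 = 8.67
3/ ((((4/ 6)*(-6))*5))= -3/20 = -0.15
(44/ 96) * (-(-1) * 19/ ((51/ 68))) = 11.61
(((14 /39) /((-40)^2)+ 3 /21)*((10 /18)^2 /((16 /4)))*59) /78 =0.01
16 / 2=8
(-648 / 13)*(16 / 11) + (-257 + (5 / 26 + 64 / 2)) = -85031/286 = -297.31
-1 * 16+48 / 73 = -1120/73 = -15.34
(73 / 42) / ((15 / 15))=73/42 = 1.74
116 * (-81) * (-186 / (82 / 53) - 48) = 64804212/41 = 1580590.54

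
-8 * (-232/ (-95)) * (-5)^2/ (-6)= 4640/57 = 81.40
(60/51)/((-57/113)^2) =255380/55233 = 4.62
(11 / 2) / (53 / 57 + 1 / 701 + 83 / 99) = 14504391/4666814 = 3.11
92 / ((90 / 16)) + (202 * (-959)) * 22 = -191780084/45 = -4261779.64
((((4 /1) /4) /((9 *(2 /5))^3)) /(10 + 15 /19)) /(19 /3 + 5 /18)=475/1580796 = 0.00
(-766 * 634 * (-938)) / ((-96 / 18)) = -170825277/2 = -85412638.50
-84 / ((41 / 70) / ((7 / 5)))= -8232/41 = -200.78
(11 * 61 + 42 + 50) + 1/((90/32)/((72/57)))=763.45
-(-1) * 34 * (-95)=-3230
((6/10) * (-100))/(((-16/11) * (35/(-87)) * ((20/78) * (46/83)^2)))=-771354441/592480 = -1301.91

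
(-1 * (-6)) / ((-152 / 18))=-27/38 = -0.71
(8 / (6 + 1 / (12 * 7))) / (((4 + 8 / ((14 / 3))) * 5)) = 0.05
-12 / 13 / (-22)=0.04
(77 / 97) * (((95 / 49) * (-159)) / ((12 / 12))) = -166155/679 = -244.71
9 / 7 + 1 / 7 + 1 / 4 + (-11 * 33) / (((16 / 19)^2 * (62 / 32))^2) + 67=-123.61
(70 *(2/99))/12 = 35/297 = 0.12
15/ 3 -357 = -352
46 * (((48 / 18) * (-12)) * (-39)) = 57408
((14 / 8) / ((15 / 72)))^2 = 1764/25 = 70.56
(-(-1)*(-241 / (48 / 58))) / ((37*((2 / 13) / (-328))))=3725137/222 = 16779.90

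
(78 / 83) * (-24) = -1872/83 = -22.55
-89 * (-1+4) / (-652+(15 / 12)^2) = 1424/3469 = 0.41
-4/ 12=-0.33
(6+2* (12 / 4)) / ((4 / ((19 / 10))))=57/10 = 5.70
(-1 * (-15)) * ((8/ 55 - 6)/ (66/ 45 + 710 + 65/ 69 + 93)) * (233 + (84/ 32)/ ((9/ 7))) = -104443115/4075368 = -25.63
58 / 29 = 2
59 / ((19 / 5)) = 295/19 = 15.53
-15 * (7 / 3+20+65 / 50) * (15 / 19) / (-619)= 10635/23522 = 0.45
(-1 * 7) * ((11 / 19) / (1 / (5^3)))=-9625/19 = -506.58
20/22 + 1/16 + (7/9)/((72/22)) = 1.21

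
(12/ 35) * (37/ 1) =444/35 = 12.69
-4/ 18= -2/9 = -0.22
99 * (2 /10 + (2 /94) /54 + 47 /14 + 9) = 6135173/4935 = 1243.20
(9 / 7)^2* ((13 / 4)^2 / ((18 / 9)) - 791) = -2036583/1568 = -1298.84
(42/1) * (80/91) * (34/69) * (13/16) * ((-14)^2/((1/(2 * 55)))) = 7330400/23 = 318713.04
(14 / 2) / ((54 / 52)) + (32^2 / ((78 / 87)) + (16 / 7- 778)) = 916904/2457 = 373.18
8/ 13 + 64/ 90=776/585 = 1.33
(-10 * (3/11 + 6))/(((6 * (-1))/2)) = 230/11 = 20.91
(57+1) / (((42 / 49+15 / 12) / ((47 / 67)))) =19.31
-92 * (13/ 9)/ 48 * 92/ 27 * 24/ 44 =-13754/2673 = -5.15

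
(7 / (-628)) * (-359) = 2513/628 = 4.00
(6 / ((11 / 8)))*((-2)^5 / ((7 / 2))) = -3072/77 = -39.90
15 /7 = 2.14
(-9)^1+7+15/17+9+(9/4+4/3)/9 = 15203/1836 = 8.28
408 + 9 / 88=35913/88 = 408.10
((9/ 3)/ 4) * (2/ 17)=3/34 = 0.09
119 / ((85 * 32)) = 7/160 = 0.04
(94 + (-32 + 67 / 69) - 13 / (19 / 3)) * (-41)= -3274424/1311 = -2497.65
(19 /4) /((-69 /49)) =-931/276 = -3.37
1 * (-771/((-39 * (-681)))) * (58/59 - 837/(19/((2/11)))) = 22267508/109166343 = 0.20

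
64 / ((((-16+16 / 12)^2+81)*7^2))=576/130585 = 0.00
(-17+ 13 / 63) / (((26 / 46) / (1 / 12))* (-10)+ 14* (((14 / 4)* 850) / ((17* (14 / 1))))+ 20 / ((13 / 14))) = -316342/2424555 = -0.13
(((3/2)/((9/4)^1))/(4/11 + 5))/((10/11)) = 121/885 = 0.14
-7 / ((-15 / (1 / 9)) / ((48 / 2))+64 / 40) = 1.74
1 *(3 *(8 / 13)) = 24/13 = 1.85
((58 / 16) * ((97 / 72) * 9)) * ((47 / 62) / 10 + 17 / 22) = 16278831/436480 = 37.30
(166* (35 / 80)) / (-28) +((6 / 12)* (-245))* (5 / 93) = -27319/2976 = -9.18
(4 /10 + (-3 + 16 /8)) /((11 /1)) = -3/55 = -0.05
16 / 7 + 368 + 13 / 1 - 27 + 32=2718/7 = 388.29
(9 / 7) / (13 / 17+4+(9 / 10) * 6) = 0.13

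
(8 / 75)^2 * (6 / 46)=64/43125 = 0.00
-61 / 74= -0.82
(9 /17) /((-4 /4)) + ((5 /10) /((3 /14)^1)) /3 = 38/153 = 0.25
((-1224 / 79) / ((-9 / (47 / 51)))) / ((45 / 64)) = 24064/10665 = 2.26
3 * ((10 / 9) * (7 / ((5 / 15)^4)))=1890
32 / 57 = 0.56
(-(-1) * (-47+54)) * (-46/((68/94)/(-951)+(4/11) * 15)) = -79158387/1340723 = -59.04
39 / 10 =3.90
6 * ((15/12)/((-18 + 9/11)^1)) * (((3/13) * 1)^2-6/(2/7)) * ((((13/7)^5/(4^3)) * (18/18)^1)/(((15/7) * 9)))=7129265/43563744 = 0.16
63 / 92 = 0.68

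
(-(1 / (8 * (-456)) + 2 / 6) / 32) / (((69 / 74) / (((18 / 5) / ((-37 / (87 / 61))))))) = 21141/13648384 = 0.00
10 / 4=5/2 = 2.50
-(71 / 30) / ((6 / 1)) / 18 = -71/3240 = -0.02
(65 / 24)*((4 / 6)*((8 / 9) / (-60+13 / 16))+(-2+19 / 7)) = 8193445/4295592 = 1.91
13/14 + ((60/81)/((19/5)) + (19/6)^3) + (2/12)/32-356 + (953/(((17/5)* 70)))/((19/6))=-46573297/144704 = -321.85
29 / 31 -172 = -5303/31 = -171.06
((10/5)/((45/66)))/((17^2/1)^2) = 44/1252815 = 0.00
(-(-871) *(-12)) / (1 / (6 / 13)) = -4824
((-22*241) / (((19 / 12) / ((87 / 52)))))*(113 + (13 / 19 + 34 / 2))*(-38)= 528620004/19 = 27822105.47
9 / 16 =0.56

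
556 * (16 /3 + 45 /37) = 404212/111 = 3641.55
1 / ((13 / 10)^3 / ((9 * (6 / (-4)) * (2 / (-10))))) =2700/2197 = 1.23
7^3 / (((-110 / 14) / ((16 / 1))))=-38416/55 = -698.47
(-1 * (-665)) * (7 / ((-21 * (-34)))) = 665/102 = 6.52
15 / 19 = 0.79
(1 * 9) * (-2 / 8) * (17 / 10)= -153/40 = -3.82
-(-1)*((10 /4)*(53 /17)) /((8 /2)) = 265/136 = 1.95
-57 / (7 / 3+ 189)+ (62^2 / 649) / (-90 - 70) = -2495387/7450520 = -0.33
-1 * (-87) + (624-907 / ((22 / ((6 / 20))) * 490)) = 76643079/107800 = 710.97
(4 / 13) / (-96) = -1/312 = 0.00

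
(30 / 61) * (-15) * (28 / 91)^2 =-7200/10309 = -0.70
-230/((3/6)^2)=-920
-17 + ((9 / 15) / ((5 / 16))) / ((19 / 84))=-4043/475 = -8.51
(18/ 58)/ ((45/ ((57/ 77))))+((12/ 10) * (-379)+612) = 351039/2233 = 157.21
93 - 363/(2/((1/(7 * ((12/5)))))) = 4603/56 = 82.20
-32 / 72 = -4/9 = -0.44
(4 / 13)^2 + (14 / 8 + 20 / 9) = 24743/6084 = 4.07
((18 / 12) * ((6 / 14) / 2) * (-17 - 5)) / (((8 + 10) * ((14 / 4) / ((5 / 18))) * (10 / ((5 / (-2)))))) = 55/7056 = 0.01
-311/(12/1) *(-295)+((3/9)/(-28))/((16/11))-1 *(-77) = 3459639/448 = 7722.41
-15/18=-5/6 = -0.83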